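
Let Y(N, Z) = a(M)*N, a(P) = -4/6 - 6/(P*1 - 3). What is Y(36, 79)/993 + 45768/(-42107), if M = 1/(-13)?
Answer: -72503801/69687085 ≈ -1.0404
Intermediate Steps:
M = -1/13 ≈ -0.076923
a(P) = -2/3 - 6/(-3 + P) (a(P) = -4*1/6 - 6/(P - 3) = -2/3 - 6/(-3 + P))
Y(N, Z) = 77*N/60 (Y(N, Z) = (2*(-6 - 1*(-1/13))/(3*(-3 - 1/13)))*N = (2*(-6 + 1/13)/(3*(-40/13)))*N = ((2/3)*(-13/40)*(-77/13))*N = 77*N/60)
Y(36, 79)/993 + 45768/(-42107) = ((77/60)*36)/993 + 45768/(-42107) = (231/5)*(1/993) + 45768*(-1/42107) = 77/1655 - 45768/42107 = -72503801/69687085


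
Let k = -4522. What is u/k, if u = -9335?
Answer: 9335/4522 ≈ 2.0644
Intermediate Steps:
u/k = -9335/(-4522) = -9335*(-1/4522) = 9335/4522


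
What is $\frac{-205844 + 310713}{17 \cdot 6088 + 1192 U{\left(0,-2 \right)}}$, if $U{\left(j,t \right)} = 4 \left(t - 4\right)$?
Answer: $\frac{104869}{74888} \approx 1.4003$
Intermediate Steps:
$U{\left(j,t \right)} = -16 + 4 t$ ($U{\left(j,t \right)} = 4 \left(-4 + t\right) = -16 + 4 t$)
$\frac{-205844 + 310713}{17 \cdot 6088 + 1192 U{\left(0,-2 \right)}} = \frac{-205844 + 310713}{17 \cdot 6088 + 1192 \left(-16 + 4 \left(-2\right)\right)} = \frac{104869}{103496 + 1192 \left(-16 - 8\right)} = \frac{104869}{103496 + 1192 \left(-24\right)} = \frac{104869}{103496 - 28608} = \frac{104869}{74888}$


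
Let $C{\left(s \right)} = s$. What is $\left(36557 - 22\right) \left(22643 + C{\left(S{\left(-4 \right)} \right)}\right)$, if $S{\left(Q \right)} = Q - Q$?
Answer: $827262005$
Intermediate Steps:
$S{\left(Q \right)} = 0$
$\left(36557 - 22\right) \left(22643 + C{\left(S{\left(-4 \right)} \right)}\right) = \left(36557 - 22\right) \left(22643 + 0\right) = 36535 \cdot 22643 = 827262005$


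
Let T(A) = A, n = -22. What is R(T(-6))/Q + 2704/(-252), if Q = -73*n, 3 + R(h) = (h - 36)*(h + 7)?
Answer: -1088491/101178 ≈ -10.758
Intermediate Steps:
R(h) = -3 + (-36 + h)*(7 + h) (R(h) = -3 + (h - 36)*(h + 7) = -3 + (-36 + h)*(7 + h))
Q = 1606 (Q = -73*(-22) = 1606)
R(T(-6))/Q + 2704/(-252) = (-255 + (-6)² - 29*(-6))/1606 + 2704/(-252) = (-255 + 36 + 174)*(1/1606) + 2704*(-1/252) = -45*1/1606 - 676/63 = -45/1606 - 676/63 = -1088491/101178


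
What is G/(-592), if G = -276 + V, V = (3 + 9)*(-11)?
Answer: 51/74 ≈ 0.68919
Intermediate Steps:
V = -132 (V = 12*(-11) = -132)
G = -408 (G = -276 - 132 = -408)
G/(-592) = -408/(-592) = -408*(-1/592) = 51/74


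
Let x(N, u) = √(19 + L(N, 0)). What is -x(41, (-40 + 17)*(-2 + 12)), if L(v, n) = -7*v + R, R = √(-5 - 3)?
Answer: -√(-268 + 2*I*√2) ≈ -0.086386 - 16.371*I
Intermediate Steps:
R = 2*I*√2 (R = √(-8) = 2*I*√2 ≈ 2.8284*I)
L(v, n) = -7*v + 2*I*√2
x(N, u) = √(19 - 7*N + 2*I*√2) (x(N, u) = √(19 + (-7*N + 2*I*√2)) = √(19 - 7*N + 2*I*√2))
-x(41, (-40 + 17)*(-2 + 12)) = -√(19 - 7*41 + 2*I*√2) = -√(19 - 287 + 2*I*√2) = -√(-268 + 2*I*√2)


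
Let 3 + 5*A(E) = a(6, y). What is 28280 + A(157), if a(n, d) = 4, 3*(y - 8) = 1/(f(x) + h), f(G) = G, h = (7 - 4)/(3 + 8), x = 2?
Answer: 141401/5 ≈ 28280.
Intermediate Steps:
h = 3/11 ≈ 0.27273
y = 611/75 (y = 8 + 1/(3*(2 + 3/11)) = 8 + 1/(3*(25/11)) = 8 + (1/3)*(11/25) = 8 + 11/75 = 611/75 ≈ 8.1467)
A(E) = 1/5 (A(E) = -3/5 + (1/5)*4 = -3/5 + 4/5 = 1/5)
28280 + A(157) = 28280 + 1/5 = 141401/5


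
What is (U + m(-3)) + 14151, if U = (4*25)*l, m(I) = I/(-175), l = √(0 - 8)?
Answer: 2476428/175 + 200*I*√2 ≈ 14151.0 + 282.84*I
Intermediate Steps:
l = 2*I*√2 (l = √(-8) = 2*I*√2 ≈ 2.8284*I)
m(I) = -I/175 (m(I) = I*(-1/175) = -I/175)
U = 200*I*√2 (U = (4*25)*(2*I*√2) = 100*(2*I*√2) = 200*I*√2 ≈ 282.84*I)
(U + m(-3)) + 14151 = (200*I*√2 - 1/175*(-3)) + 14151 = (200*I*√2 + 3/175) + 14151 = (3/175 + 200*I*√2) + 14151 = 2476428/175 + 200*I*√2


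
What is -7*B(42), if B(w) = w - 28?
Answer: -98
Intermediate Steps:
B(w) = -28 + w
-7*B(42) = -7*(-28 + 42) = -7*14 = -98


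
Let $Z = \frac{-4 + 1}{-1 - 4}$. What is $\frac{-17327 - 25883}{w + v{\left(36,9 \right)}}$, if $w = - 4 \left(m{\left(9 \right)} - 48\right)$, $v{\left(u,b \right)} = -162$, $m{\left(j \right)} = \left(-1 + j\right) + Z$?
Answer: $\frac{108025}{11} \approx 9820.5$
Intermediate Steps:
$Z = \frac{3}{5}$ ($Z = - \frac{3}{-5} = \left(-3\right) \left(- \frac{1}{5}\right) = \frac{3}{5} \approx 0.6$)
$m{\left(j \right)} = - \frac{2}{5} + j$ ($m{\left(j \right)} = \left(-1 + j\right) + \frac{3}{5} = - \frac{2}{5} + j$)
$w = \frac{788}{5}$ ($w = - 4 \left(\left(- \frac{2}{5} + 9\right) - 48\right) = - 4 \left(\frac{43}{5} - 48\right) = \left(-4\right) \left(- \frac{197}{5}\right) = \frac{788}{5} \approx 157.6$)
$\frac{-17327 - 25883}{w + v{\left(36,9 \right)}} = \frac{-17327 - 25883}{\frac{788}{5} - 162} = - \frac{43210}{- \frac{22}{5}} = \left(-43210\right) \left(- \frac{5}{22}\right) = \frac{108025}{11}$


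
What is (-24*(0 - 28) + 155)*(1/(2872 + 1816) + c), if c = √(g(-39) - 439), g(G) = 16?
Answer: 827/4688 + 2481*I*√47 ≈ 0.17641 + 17009.0*I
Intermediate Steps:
c = 3*I*√47 (c = √(16 - 439) = √(-423) = 3*I*√47 ≈ 20.567*I)
(-24*(0 - 28) + 155)*(1/(2872 + 1816) + c) = (-24*(0 - 28) + 155)*(1/(2872 + 1816) + 3*I*√47) = (-24*(-28) + 155)*(1/4688 + 3*I*√47) = (672 + 155)*(1/4688 + 3*I*√47) = 827*(1/4688 + 3*I*√47) = 827/4688 + 2481*I*√47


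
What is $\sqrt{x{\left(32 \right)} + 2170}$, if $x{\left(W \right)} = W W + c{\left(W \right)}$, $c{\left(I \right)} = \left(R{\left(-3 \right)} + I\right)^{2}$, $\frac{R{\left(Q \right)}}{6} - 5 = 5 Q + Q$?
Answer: $3 \sqrt{590} \approx 72.87$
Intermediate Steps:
$R{\left(Q \right)} = 30 + 36 Q$ ($R{\left(Q \right)} = 30 + 6 \left(5 Q + Q\right) = 30 + 6 \cdot 6 Q = 30 + 36 Q$)
$c{\left(I \right)} = \left(-78 + I\right)^{2}$ ($c{\left(I \right)} = \left(\left(30 + 36 \left(-3\right)\right) + I\right)^{2} = \left(\left(30 - 108\right) + I\right)^{2} = \left(-78 + I\right)^{2}$)
$x{\left(W \right)} = W^{2} + \left(-78 + W\right)^{2}$ ($x{\left(W \right)} = W W + \left(-78 + W\right)^{2} = W^{2} + \left(-78 + W\right)^{2}$)
$\sqrt{x{\left(32 \right)} + 2170} = \sqrt{\left(32^{2} + \left(-78 + 32\right)^{2}\right) + 2170} = \sqrt{\left(1024 + \left(-46\right)^{2}\right) + 2170} = \sqrt{\left(1024 + 2116\right) + 2170} = \sqrt{3140 + 2170} = \sqrt{5310} = 3 \sqrt{590}$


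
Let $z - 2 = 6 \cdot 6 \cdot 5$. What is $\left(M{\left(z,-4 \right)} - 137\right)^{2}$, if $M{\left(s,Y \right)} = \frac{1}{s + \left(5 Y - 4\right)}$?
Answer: $\frac{468506025}{24964} \approx 18767.0$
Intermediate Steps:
$z = 182$ ($z = 2 + 6 \cdot 6 \cdot 5 = 2 + 36 \cdot 5 = 2 + 180 = 182$)
$M{\left(s,Y \right)} = \frac{1}{-4 + s + 5 Y}$ ($M{\left(s,Y \right)} = \frac{1}{s + \left(-4 + 5 Y\right)} = \frac{1}{-4 + s + 5 Y}$)
$\left(M{\left(z,-4 \right)} - 137\right)^{2} = \left(\frac{1}{-4 + 182 + 5 \left(-4\right)} - 137\right)^{2} = \left(\frac{1}{-4 + 182 - 20} - 137\right)^{2} = \left(\frac{1}{158} - 137\right)^{2} = \left(- \frac{21645}{158}\right)^{2} = \frac{468506025}{24964}$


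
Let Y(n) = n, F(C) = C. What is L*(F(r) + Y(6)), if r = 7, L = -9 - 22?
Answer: -403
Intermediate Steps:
L = -31
L*(F(r) + Y(6)) = -31*(7 + 6) = -31*13 = -403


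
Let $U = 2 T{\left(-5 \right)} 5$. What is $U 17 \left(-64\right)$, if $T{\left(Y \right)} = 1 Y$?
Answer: $54400$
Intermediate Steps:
$T{\left(Y \right)} = Y$
$U = -50$ ($U = 2 \left(-5\right) 5 = \left(-10\right) 5 = -50$)
$U 17 \left(-64\right) = - 50 \cdot 17 \left(-64\right) = \left(-50\right) \left(-1088\right) = 54400$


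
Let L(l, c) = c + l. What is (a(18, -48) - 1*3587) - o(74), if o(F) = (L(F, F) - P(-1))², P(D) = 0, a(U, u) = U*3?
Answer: -25437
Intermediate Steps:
a(U, u) = 3*U
o(F) = 4*F² (o(F) = ((F + F) - 1*0)² = (2*F + 0)² = (2*F)² = 4*F²)
(a(18, -48) - 1*3587) - o(74) = (3*18 - 1*3587) - 4*74² = (54 - 3587) - 4*5476 = -3533 - 1*21904 = -3533 - 21904 = -25437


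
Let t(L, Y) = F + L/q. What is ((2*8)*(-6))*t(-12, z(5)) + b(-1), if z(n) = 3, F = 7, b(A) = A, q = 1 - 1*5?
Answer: -961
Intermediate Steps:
q = -4 (q = 1 - 5 = -4)
t(L, Y) = 7 - L/4 (t(L, Y) = 7 + L/(-4) = 7 + L*(-¼) = 7 - L/4)
((2*8)*(-6))*t(-12, z(5)) + b(-1) = ((2*8)*(-6))*(7 - ¼*(-12)) - 1 = (16*(-6))*(7 + 3) - 1 = -96*10 - 1 = -960 - 1 = -961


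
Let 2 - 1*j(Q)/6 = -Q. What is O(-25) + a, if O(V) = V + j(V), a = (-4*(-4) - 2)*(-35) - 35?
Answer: -688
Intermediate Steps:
j(Q) = 12 + 6*Q (j(Q) = 12 - (-6)*Q = 12 + 6*Q)
a = -525 (a = (16 - 2)*(-35) - 35 = 14*(-35) - 35 = -490 - 35 = -525)
O(V) = 12 + 7*V (O(V) = V + (12 + 6*V) = 12 + 7*V)
O(-25) + a = (12 + 7*(-25)) - 525 = (12 - 175) - 525 = -163 - 525 = -688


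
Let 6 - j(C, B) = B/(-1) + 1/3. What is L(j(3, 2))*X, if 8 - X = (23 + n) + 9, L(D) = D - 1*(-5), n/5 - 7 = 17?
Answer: -1824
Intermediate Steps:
n = 120 (n = 35 + 5*17 = 35 + 85 = 120)
j(C, B) = 17/3 + B (j(C, B) = 6 - (B/(-1) + 1/3) = 6 - (B*(-1) + 1*(⅓)) = 6 - (-B + ⅓) = 6 - (⅓ - B) = 6 + (-⅓ + B) = 17/3 + B)
L(D) = 5 + D (L(D) = D + 5 = 5 + D)
X = -144 (X = 8 - ((23 + 120) + 9) = 8 - (143 + 9) = 8 - 1*152 = 8 - 152 = -144)
L(j(3, 2))*X = (5 + (17/3 + 2))*(-144) = (5 + 23/3)*(-144) = (38/3)*(-144) = -1824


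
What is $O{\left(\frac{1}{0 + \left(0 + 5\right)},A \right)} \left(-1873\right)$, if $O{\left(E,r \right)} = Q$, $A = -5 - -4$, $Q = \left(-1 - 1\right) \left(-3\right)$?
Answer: $-11238$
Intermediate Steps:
$Q = 6$ ($Q = \left(-2\right) \left(-3\right) = 6$)
$A = -1$ ($A = -5 + 4 = -1$)
$O{\left(E,r \right)} = 6$
$O{\left(\frac{1}{0 + \left(0 + 5\right)},A \right)} \left(-1873\right) = 6 \left(-1873\right) = -11238$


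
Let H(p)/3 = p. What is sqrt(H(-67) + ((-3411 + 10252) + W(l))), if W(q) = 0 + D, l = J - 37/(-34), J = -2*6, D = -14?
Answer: sqrt(6626) ≈ 81.400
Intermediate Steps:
J = -12
H(p) = 3*p
l = -371/34 (l = -12 - 37/(-34) = -12 - 37*(-1)/34 = -12 - 1*(-37/34) = -12 + 37/34 = -371/34 ≈ -10.912)
W(q) = -14 (W(q) = 0 - 14 = -14)
sqrt(H(-67) + ((-3411 + 10252) + W(l))) = sqrt(3*(-67) + ((-3411 + 10252) - 14)) = sqrt(-201 + (6841 - 14)) = sqrt(-201 + 6827) = sqrt(6626)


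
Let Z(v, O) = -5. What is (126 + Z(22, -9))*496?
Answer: 60016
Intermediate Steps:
(126 + Z(22, -9))*496 = (126 - 5)*496 = 121*496 = 60016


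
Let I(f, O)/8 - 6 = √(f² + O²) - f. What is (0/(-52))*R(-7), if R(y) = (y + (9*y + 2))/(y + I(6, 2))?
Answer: 0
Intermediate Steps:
I(f, O) = 48 - 8*f + 8*√(O² + f²) (I(f, O) = 48 + 8*(√(f² + O²) - f) = 48 + 8*(√(O² + f²) - f) = 48 + (-8*f + 8*√(O² + f²)) = 48 - 8*f + 8*√(O² + f²))
R(y) = (2 + 10*y)/(y + 16*√10) (R(y) = (y + (9*y + 2))/(y + (48 - 8*6 + 8*√(2² + 6²))) = (y + (2 + 9*y))/(y + (48 - 48 + 8*√(4 + 36))) = (2 + 10*y)/(y + (48 - 48 + 8*√40)) = (2 + 10*y)/(y + (48 - 48 + 8*(2*√10))) = (2 + 10*y)/(y + (48 - 48 + 16*√10)) = (2 + 10*y)/(y + 16*√10))
(0/(-52))*R(-7) = (0/(-52))*(2*(1 + 5*(-7))/(-7 + 16*√10)) = (0*(-1/52))*(2*(1 - 35)/(-7 + 16*√10)) = 0*(2*(-34)/(-7 + 16*√10)) = 0*(-68/(-7 + 16*√10)) = 0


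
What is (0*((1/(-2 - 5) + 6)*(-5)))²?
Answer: 0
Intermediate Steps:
(0*((1/(-2 - 5) + 6)*(-5)))² = (0*((1/(-7) + 6)*(-5)))² = (0*((-⅐ + 6)*(-5)))² = (0*((41/7)*(-5)))² = (0*(-205/7))² = 0² = 0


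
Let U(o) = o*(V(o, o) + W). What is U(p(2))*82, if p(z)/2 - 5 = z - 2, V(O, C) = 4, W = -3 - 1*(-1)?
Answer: 1640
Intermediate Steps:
W = -2 (W = -3 + 1 = -2)
p(z) = 6 + 2*z (p(z) = 10 + 2*(z - 2) = 10 + 2*(-2 + z) = 10 + (-4 + 2*z) = 6 + 2*z)
U(o) = 2*o (U(o) = o*(4 - 2) = o*2 = 2*o)
U(p(2))*82 = (2*(6 + 2*2))*82 = (2*(6 + 4))*82 = (2*10)*82 = 20*82 = 1640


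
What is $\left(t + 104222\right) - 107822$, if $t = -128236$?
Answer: $-131836$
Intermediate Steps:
$\left(t + 104222\right) - 107822 = \left(-128236 + 104222\right) - 107822 = -24014 - 107822 = -131836$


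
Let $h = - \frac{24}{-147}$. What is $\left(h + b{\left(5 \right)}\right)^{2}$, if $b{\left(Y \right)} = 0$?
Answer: $\frac{64}{2401} \approx 0.026656$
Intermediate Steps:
$h = \frac{8}{49}$ ($h = \left(-24\right) \left(- \frac{1}{147}\right) = \frac{8}{49} \approx 0.16327$)
$\left(h + b{\left(5 \right)}\right)^{2} = \left(\frac{8}{49} + 0\right)^{2} = \left(\frac{8}{49}\right)^{2} = \frac{64}{2401}$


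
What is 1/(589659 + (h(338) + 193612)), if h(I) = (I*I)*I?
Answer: 1/39397743 ≈ 2.5382e-8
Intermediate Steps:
h(I) = I³ (h(I) = I²*I = I³)
1/(589659 + (h(338) + 193612)) = 1/(589659 + (338³ + 193612)) = 1/(589659 + (38614472 + 193612)) = 1/(589659 + 38808084) = 1/39397743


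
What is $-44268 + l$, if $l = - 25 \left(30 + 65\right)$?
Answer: $-46643$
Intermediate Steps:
$l = -2375$ ($l = \left(-25\right) 95 = -2375$)
$-44268 + l = -44268 - 2375 = -46643$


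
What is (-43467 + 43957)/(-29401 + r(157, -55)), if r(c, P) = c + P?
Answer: -490/29299 ≈ -0.016724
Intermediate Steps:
r(c, P) = P + c
(-43467 + 43957)/(-29401 + r(157, -55)) = (-43467 + 43957)/(-29401 + (-55 + 157)) = 490/(-29401 + 102) = 490/(-29299) = 490*(-1/29299) = -490/29299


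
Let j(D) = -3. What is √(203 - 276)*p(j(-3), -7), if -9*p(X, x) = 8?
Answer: -8*I*√73/9 ≈ -7.5947*I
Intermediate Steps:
p(X, x) = -8/9 (p(X, x) = -⅑*8 = -8/9)
√(203 - 276)*p(j(-3), -7) = √(203 - 276)*(-8/9) = √(-73)*(-8/9) = (I*√73)*(-8/9) = -8*I*√73/9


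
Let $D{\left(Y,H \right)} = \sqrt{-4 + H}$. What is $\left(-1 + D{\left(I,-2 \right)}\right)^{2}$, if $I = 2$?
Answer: $\left(1 - i \sqrt{6}\right)^{2} \approx -5.0 - 4.899 i$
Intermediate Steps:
$\left(-1 + D{\left(I,-2 \right)}\right)^{2} = \left(-1 + \sqrt{-4 - 2}\right)^{2} = \left(-1 + \sqrt{-6}\right)^{2} = \left(-1 + i \sqrt{6}\right)^{2}$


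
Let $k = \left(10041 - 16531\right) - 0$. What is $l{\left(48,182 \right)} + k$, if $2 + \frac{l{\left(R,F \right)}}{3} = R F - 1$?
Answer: $19709$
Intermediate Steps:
$k = -6490$ ($k = -6490 + 0 = -6490$)
$l{\left(R,F \right)} = -9 + 3 F R$ ($l{\left(R,F \right)} = -6 + 3 \left(R F - 1\right) = -6 + 3 \left(F R - 1\right) = -6 + 3 \left(-1 + F R\right) = -6 + \left(-3 + 3 F R\right) = -9 + 3 F R$)
$l{\left(48,182 \right)} + k = \left(-9 + 3 \cdot 182 \cdot 48\right) - 6490 = \left(-9 + 26208\right) - 6490 = 26199 - 6490 = 19709$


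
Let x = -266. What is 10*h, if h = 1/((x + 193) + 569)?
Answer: 5/248 ≈ 0.020161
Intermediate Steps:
h = 1/496 (h = 1/((-266 + 193) + 569) = 1/(-73 + 569) = 1/496 ≈ 0.0020161)
10*h = 10*(1/496) = 5/248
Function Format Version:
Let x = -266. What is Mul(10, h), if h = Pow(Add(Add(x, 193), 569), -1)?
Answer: Rational(5, 248) ≈ 0.020161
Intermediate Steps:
h = Rational(1, 496) (h = Pow(Add(Add(-266, 193), 569), -1) = Pow(Add(-73, 569), -1) = Pow(496, -1) = Rational(1, 496) ≈ 0.0020161)
Mul(10, h) = Mul(10, Rational(1, 496)) = Rational(5, 248)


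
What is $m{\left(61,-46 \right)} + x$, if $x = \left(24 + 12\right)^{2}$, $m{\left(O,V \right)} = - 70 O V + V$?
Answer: $197670$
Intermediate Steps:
$m{\left(O,V \right)} = V - 70 O V$ ($m{\left(O,V \right)} = - 70 O V + V = V - 70 O V$)
$x = 1296$ ($x = 36^{2} = 1296$)
$m{\left(61,-46 \right)} + x = - 46 \left(1 - 4270\right) + 1296 = \left(-46\right) \left(-4269\right) + 1296 = 196374 + 1296 = 197670$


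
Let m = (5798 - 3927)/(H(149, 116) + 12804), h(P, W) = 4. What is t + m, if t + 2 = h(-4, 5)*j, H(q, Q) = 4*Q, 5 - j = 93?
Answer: -4695001/13268 ≈ -353.86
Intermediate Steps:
j = -88 (j = 5 - 1*93 = 5 - 93 = -88)
m = 1871/13268 (m = (5798 - 3927)/(4*116 + 12804) = 1871/(464 + 12804) = 1871/13268 ≈ 0.14102)
t = -354 (t = -2 + 4*(-88) = -2 - 352 = -354)
t + m = -354 + 1871/13268 = -4695001/13268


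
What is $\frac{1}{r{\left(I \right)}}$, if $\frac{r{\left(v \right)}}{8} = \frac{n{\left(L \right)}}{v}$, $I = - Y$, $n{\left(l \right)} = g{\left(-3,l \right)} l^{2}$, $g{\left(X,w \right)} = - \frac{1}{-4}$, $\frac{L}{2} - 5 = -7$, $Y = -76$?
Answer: $\frac{19}{8} \approx 2.375$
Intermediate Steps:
$L = -4$ ($L = 10 + 2 \left(-7\right) = 10 - 14 = -4$)
$g{\left(X,w \right)} = \frac{1}{4}$ ($g{\left(X,w \right)} = \left(-1\right) \left(- \frac{1}{4}\right) = \frac{1}{4}$)
$n{\left(l \right)} = \frac{l^{2}}{4}$
$I = 76$ ($I = \left(-1\right) \left(-76\right) = 76$)
$r{\left(v \right)} = \frac{32}{v}$ ($r{\left(v \right)} = 8 \frac{\frac{1}{4} \left(-4\right)^{2}}{v} = 8 \frac{\frac{1}{4} \cdot 16}{v} = 8 \frac{4}{v} = \frac{32}{v}$)
$\frac{1}{r{\left(I \right)}} = \frac{1}{32 \cdot \frac{1}{76}} = \frac{1}{\frac{8}{19}} = \frac{19}{8}$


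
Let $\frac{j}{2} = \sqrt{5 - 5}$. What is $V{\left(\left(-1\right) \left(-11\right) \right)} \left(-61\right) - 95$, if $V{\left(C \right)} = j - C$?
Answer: $576$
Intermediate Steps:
$j = 0$ ($j = 2 \sqrt{5 - 5} = 2 \sqrt{0} = 2 \cdot 0 = 0$)
$V{\left(C \right)} = - C$ ($V{\left(C \right)} = 0 - C = - C$)
$V{\left(\left(-1\right) \left(-11\right) \right)} \left(-61\right) - 95 = - \left(-1\right) \left(-11\right) \left(-61\right) - 95 = \left(-1\right) 11 \left(-61\right) - 95 = \left(-11\right) \left(-61\right) - 95 = 671 - 95 = 576$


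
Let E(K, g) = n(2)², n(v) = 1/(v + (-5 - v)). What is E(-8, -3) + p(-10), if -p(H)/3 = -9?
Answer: 676/25 ≈ 27.040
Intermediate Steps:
n(v) = -⅕ (n(v) = 1/(-5) = -⅕)
E(K, g) = 1/25 (E(K, g) = (-⅕)² = 1/25)
p(H) = 27 (p(H) = -3*(-9) = 27)
E(-8, -3) + p(-10) = 1/25 + 27 = 676/25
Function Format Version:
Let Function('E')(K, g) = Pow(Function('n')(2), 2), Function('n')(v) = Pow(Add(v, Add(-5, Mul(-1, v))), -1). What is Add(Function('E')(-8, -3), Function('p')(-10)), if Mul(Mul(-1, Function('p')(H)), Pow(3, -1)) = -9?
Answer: Rational(676, 25) ≈ 27.040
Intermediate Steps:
Function('n')(v) = Rational(-1, 5) (Function('n')(v) = Pow(-5, -1) = Rational(-1, 5))
Function('E')(K, g) = Rational(1, 25) (Function('E')(K, g) = Pow(Rational(-1, 5), 2) = Rational(1, 25))
Function('p')(H) = 27 (Function('p')(H) = Mul(-3, -9) = 27)
Add(Function('E')(-8, -3), Function('p')(-10)) = Add(Rational(1, 25), 27) = Rational(676, 25)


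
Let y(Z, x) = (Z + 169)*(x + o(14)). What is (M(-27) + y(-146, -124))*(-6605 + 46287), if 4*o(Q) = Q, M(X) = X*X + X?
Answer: -82121899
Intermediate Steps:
M(X) = X + X**2 (M(X) = X**2 + X = X + X**2)
o(Q) = Q/4
y(Z, x) = (169 + Z)*(7/2 + x) (y(Z, x) = (Z + 169)*(x + (1/4)*14) = (169 + Z)*(x + 7/2) = (169 + Z)*(7/2 + x))
(M(-27) + y(-146, -124))*(-6605 + 46287) = (-27*(1 - 27) + (1183/2 + 169*(-124) + (7/2)*(-146) - 146*(-124)))*(-6605 + 46287) = (-27*(-26) + (1183/2 - 20956 - 511 + 18104))*39682 = (702 - 5543/2)*39682 = -4139/2*39682 = -82121899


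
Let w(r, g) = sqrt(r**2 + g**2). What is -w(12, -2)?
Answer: -2*sqrt(37) ≈ -12.166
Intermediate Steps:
w(r, g) = sqrt(g**2 + r**2)
-w(12, -2) = -sqrt((-2)**2 + 12**2) = -sqrt(4 + 144) = -sqrt(148) = -2*sqrt(37)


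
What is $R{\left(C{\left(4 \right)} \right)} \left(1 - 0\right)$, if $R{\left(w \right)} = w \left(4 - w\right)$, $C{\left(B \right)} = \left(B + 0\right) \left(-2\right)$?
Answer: $-96$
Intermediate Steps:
$C{\left(B \right)} = - 2 B$ ($C{\left(B \right)} = B \left(-2\right) = - 2 B$)
$R{\left(C{\left(4 \right)} \right)} \left(1 - 0\right) = \left(-2\right) 4 \left(4 - \left(-2\right) 4\right) \left(1 - 0\right) = - 8 \left(4 - -8\right) \left(1 + 0\right) = - 8 \left(4 + 8\right) 1 = \left(-8\right) 12 \cdot 1 = \left(-96\right) 1 = -96$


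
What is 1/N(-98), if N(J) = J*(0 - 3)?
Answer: 1/294 ≈ 0.0034014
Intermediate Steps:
N(J) = -3*J (N(J) = J*(-3) = -3*J)
1/N(-98) = 1/(-3*(-98)) = 1/294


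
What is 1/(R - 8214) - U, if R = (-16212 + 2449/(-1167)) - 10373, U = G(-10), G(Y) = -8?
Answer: 324901889/40612882 ≈ 8.0000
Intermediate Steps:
U = -8
R = -31027144/1167 (R = (-16212 + 2449*(-1/1167)) - 10373 = (-16212 - 2449/1167) - 10373 = -18921853/1167 - 10373 = -31027144/1167 ≈ -26587.)
1/(R - 8214) - U = 1/(-31027144/1167 - 8214) - 1*(-8) = 1/(-40612882/1167) + 8 = -1167/40612882 + 8 = 324901889/40612882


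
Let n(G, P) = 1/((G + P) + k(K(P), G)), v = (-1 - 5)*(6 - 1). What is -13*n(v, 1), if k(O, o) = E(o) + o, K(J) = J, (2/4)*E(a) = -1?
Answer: 13/61 ≈ 0.21311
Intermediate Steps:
v = -30 (v = -6*5 = -30)
E(a) = -2 (E(a) = 2*(-1) = -2)
k(O, o) = -2 + o
n(G, P) = 1/(-2 + P + 2*G) (n(G, P) = 1/((G + P) + (-2 + G)) = 1/(-2 + P + 2*G))
-13*n(v, 1) = -13/(-2 + 1 + 2*(-30)) = -13/(-2 + 1 - 60) = -13/(-61) = -13*(-1/61) = 13/61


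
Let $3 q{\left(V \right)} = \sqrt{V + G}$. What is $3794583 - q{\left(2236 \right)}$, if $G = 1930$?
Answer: $3794583 - \frac{\sqrt{4166}}{3} \approx 3.7946 \cdot 10^{6}$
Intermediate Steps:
$q{\left(V \right)} = \frac{\sqrt{1930 + V}}{3}$ ($q{\left(V \right)} = \frac{\sqrt{V + 1930}}{3} = \frac{\sqrt{1930 + V}}{3}$)
$3794583 - q{\left(2236 \right)} = 3794583 - \frac{\sqrt{1930 + 2236}}{3} = 3794583 - \frac{\sqrt{4166}}{3}$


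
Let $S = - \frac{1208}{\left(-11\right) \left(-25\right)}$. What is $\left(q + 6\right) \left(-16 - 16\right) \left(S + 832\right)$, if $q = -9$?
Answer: $\frac{21848832}{275} \approx 79450.0$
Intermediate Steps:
$S = - \frac{1208}{275} \approx -4.3927$
$\left(q + 6\right) \left(-16 - 16\right) \left(S + 832\right) = \left(-9 + 6\right) \left(-16 - 16\right) \left(- \frac{1208}{275} + 832\right) = \left(-3\right) \left(-32\right) \frac{227592}{275} = 96 \cdot \frac{227592}{275} = \frac{21848832}{275}$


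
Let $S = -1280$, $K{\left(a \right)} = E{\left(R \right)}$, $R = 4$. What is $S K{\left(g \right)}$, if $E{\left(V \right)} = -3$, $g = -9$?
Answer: $3840$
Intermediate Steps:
$K{\left(a \right)} = -3$
$S K{\left(g \right)} = \left(-1280\right) \left(-3\right) = 3840$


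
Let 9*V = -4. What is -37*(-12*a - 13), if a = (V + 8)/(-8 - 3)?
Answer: 5809/33 ≈ 176.03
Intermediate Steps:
V = -4/9 (V = (1/9)*(-4) = -4/9 ≈ -0.44444)
a = -68/99 (a = (-4/9 + 8)/(-8 - 3) = (68/9)/(-11) = (68/9)*(-1/11) = -68/99 ≈ -0.68687)
-37*(-12*a - 13) = -37*(-12*(-68/99) - 13) = -37*(272/33 - 13) = -37*(-157/33) = 5809/33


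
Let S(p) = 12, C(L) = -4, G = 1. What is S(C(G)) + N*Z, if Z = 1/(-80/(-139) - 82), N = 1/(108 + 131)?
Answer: 32459885/2705002 ≈ 12.000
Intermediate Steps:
N = 1/239 ≈ 0.0041841
Z = -139/11318 (Z = 1/(-80*(-1/139) - 82) = 1/(80/139 - 82) = 1/(-11318/139) = -139/11318 ≈ -0.012281)
S(C(G)) + N*Z = 12 + (1/239)*(-139/11318) = 12 - 139/2705002 = 32459885/2705002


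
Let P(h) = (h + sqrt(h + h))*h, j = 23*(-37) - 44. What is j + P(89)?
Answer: 7026 + 89*sqrt(178) ≈ 8213.4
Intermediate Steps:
j = -895 (j = -851 - 44 = -895)
P(h) = h*(h + sqrt(2)*sqrt(h)) (P(h) = (h + sqrt(2*h))*h = (h + sqrt(2)*sqrt(h))*h = h*(h + sqrt(2)*sqrt(h)))
j + P(89) = -895 + (89**2 + sqrt(2)*89**(3/2)) = -895 + (7921 + sqrt(2)*(89*sqrt(89))) = -895 + (7921 + 89*sqrt(178)) = 7026 + 89*sqrt(178)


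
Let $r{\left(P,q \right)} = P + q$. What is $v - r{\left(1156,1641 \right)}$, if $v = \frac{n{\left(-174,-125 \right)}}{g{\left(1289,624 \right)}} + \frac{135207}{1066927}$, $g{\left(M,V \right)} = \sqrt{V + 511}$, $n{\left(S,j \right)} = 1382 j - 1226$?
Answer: $- \frac{2984059612}{1066927} - \frac{173976 \sqrt{1135}}{1135} \approx -7960.9$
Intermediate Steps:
$n{\left(S,j \right)} = -1226 + 1382 j$
$g{\left(M,V \right)} = \sqrt{511 + V}$
$v = \frac{135207}{1066927} - \frac{173976 \sqrt{1135}}{1135}$ ($v = \frac{-1226 + 1382 \left(-125\right)}{\sqrt{511 + 624}} + \frac{135207}{1066927} = \frac{-1226 - 172750}{\sqrt{1135}} + 135207 \cdot \frac{1}{1066927} = - 173976 \frac{\sqrt{1135}}{1135} + \frac{135207}{1066927} = - \frac{173976 \sqrt{1135}}{1135} + \frac{135207}{1066927} = \frac{135207}{1066927} - \frac{173976 \sqrt{1135}}{1135} \approx -5163.9$)
$v - r{\left(1156,1641 \right)} = \left(\frac{135207}{1066927} - \frac{173976 \sqrt{1135}}{1135}\right) - \left(1156 + 1641\right) = \left(\frac{135207}{1066927} - \frac{173976 \sqrt{1135}}{1135}\right) - 2797 = - \frac{2984059612}{1066927} - \frac{173976 \sqrt{1135}}{1135}$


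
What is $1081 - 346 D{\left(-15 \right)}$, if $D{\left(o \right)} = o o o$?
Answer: $1168831$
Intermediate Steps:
$D{\left(o \right)} = o^{3}$ ($D{\left(o \right)} = o^{2} o = o^{3}$)
$1081 - 346 D{\left(-15 \right)} = 1081 - 346 \left(-15\right)^{3} = 1081 - -1167750 = 1081 + 1167750 = 1168831$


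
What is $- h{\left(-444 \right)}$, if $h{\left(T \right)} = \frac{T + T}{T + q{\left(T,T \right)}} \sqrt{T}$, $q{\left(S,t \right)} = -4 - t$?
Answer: $- 444 i \sqrt{111} \approx - 4677.8 i$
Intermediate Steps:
$h{\left(T \right)} = - \frac{T^{\frac{3}{2}}}{2}$ ($h{\left(T \right)} = \frac{T + T}{T - \left(4 + T\right)} \sqrt{T} = \frac{2 T}{-4} \sqrt{T} = 2 T \left(- \frac{1}{4}\right) \sqrt{T} = - \frac{T}{2} \sqrt{T} = - \frac{T^{\frac{3}{2}}}{2}$)
$- h{\left(-444 \right)} = - \frac{\left(-1\right) \left(-444\right)^{\frac{3}{2}}}{2} = - \frac{\left(-1\right) \left(- 888 i \sqrt{111}\right)}{2} = - 444 i \sqrt{111}$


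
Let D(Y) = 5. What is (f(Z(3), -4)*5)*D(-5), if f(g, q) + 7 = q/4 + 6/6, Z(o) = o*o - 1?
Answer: -175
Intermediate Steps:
Z(o) = -1 + o² (Z(o) = o² - 1 = -1 + o²)
f(g, q) = -6 + q/4 (f(g, q) = -7 + (q/4 + 6/6) = -7 + (q*(¼) + 6*(⅙)) = -7 + (q/4 + 1) = -7 + (1 + q/4) = -6 + q/4)
(f(Z(3), -4)*5)*D(-5) = ((-6 + (¼)*(-4))*5)*5 = ((-6 - 1)*5)*5 = -7*5*5 = -35*5 = -175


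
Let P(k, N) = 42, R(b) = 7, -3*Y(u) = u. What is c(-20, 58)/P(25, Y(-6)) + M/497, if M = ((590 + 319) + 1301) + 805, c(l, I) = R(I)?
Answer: 18587/2982 ≈ 6.2331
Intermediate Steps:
Y(u) = -u/3
c(l, I) = 7
M = 3015 (M = (909 + 1301) + 805 = 2210 + 805 = 3015)
c(-20, 58)/P(25, Y(-6)) + M/497 = 7/42 + 3015/497 = 7*(1/42) + 3015*(1/497) = ⅙ + 3015/497 = 18587/2982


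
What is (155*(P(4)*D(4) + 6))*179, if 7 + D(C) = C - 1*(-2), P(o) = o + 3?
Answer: -27745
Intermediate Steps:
P(o) = 3 + o
D(C) = -5 + C (D(C) = -7 + (C - 1*(-2)) = -7 + (C + 2) = -7 + (2 + C) = -5 + C)
(155*(P(4)*D(4) + 6))*179 = (155*((3 + 4)*(-5 + 4) + 6))*179 = (155*(7*(-1) + 6))*179 = (155*(-7 + 6))*179 = (155*(-1))*179 = -155*179 = -27745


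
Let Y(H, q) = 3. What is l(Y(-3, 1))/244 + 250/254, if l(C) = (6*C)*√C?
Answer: 125/127 + 9*√3/122 ≈ 1.1120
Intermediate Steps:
l(C) = 6*C^(3/2)
l(Y(-3, 1))/244 + 250/254 = (6*3^(3/2))/244 + 250/254 = (6*(3*√3))*(1/244) + 250*(1/254) = (18*√3)*(1/244) + 125/127 = 9*√3/122 + 125/127 = 125/127 + 9*√3/122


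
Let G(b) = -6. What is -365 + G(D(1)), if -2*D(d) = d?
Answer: -371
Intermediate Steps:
D(d) = -d/2
-365 + G(D(1)) = -365 - 6 = -371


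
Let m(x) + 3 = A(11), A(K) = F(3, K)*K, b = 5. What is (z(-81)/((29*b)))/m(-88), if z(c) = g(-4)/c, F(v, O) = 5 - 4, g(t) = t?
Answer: 1/23490 ≈ 4.2571e-5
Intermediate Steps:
F(v, O) = 1
A(K) = K (A(K) = 1*K = K)
m(x) = 8 (m(x) = -3 + 11 = 8)
z(c) = -4/c
(z(-81)/((29*b)))/m(-88) = ((-4/(-81))/((29*5)))/8 = (-4*(-1/81)/145)*(⅛) = ((4/81)*(1/145))*(⅛) = (4/11745)*(⅛) = 1/23490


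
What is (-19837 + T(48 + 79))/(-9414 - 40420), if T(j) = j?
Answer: 9855/24917 ≈ 0.39551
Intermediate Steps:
(-19837 + T(48 + 79))/(-9414 - 40420) = (-19837 + (48 + 79))/(-9414 - 40420) = (-19837 + 127)/(-49834) = -19710*(-1/49834) = 9855/24917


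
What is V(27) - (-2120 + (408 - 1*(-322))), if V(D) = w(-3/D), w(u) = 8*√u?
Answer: 1390 + 8*I/3 ≈ 1390.0 + 2.6667*I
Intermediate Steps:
V(D) = 8*√3*√(-1/D) (V(D) = 8*√(-3/D) = 8*(√3*√(-1/D)) = 8*√3*√(-1/D))
V(27) - (-2120 + (408 - 1*(-322))) = 8*√3*√(-1/27) - (-2120 + (408 - 1*(-322))) = 8*√3*√(-1*1/27) - (-2120 + (408 + 322)) = 8*√3*√(-1/27) - (-2120 + 730) = 8*√3*(I*√3/9) - 1*(-1390) = 8*I/3 + 1390 = 1390 + 8*I/3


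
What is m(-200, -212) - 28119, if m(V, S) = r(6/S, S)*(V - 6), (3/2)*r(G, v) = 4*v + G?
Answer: 14046625/159 ≈ 88344.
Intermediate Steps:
r(G, v) = 2*G/3 + 8*v/3 (r(G, v) = 2*(4*v + G)/3 = 2*(G + 4*v)/3 = 2*G/3 + 8*v/3)
m(V, S) = (-6 + V)*(4/S + 8*S/3) (m(V, S) = (2*(6/S)/3 + 8*S/3)*(V - 6) = (4/S + 8*S/3)*(-6 + V) = (-6 + V)*(4/S + 8*S/3))
m(-200, -212) - 28119 = (4/3)*(-6 - 200)*(3 + 2*(-212)²)/(-212) - 28119 = (4/3)*(-1/212)*(-206)*(3 + 2*44944) - 28119 = (4/3)*(-1/212)*(-206)*(3 + 89888) - 28119 = (4/3)*(-1/212)*(-206)*89891 - 28119 = 18517546/159 - 28119 = 14046625/159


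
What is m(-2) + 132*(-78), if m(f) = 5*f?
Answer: -10306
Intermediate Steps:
m(-2) + 132*(-78) = 5*(-2) + 132*(-78) = -10 - 10296 = -10306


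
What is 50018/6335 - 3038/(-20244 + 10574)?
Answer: 50291979/6125945 ≈ 8.2097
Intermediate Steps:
50018/6335 - 3038/(-20244 + 10574) = 50018*(1/6335) - 3038/(-9670) = 50018/6335 - 3038*(-1/9670) = 50018/6335 + 1519/4835 = 50291979/6125945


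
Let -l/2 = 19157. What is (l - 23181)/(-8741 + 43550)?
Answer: -61495/34809 ≈ -1.7666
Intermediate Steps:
l = -38314 (l = -2*19157 = -38314)
(l - 23181)/(-8741 + 43550) = (-38314 - 23181)/(-8741 + 43550) = -61495/34809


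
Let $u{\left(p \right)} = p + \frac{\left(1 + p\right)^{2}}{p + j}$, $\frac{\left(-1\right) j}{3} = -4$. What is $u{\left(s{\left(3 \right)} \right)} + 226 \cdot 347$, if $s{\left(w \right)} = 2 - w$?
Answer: $78421$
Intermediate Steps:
$j = 12$ ($j = \left(-3\right) \left(-4\right) = 12$)
$u{\left(p \right)} = p + \frac{\left(1 + p\right)^{2}}{12 + p}$ ($u{\left(p \right)} = p + \frac{\left(1 + p\right)^{2}}{p + 12} = p + \frac{\left(1 + p\right)^{2}}{12 + p}$)
$u{\left(s{\left(3 \right)} \right)} + 226 \cdot 347 = \frac{1 + 2 \left(2 - 3\right)^{2} + 14 \left(2 - 3\right)}{12 + \left(2 - 3\right)} + 226 \cdot 347 = \frac{1 + 2 \left(2 - 3\right)^{2} + 14 \left(2 - 3\right)}{12 + \left(2 - 3\right)} + 78422 = \frac{1 + 2 \left(-1\right)^{2} + 14 \left(-1\right)}{12 - 1} + 78422 = \frac{1 + 2 \cdot 1 - 14}{11} + 78422 = \frac{1 + 2 - 14}{11} + 78422 = \frac{1}{11} \left(-11\right) + 78422 = -1 + 78422 = 78421$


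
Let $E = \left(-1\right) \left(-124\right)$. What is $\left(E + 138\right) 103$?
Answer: $26986$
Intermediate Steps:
$E = 124$
$\left(E + 138\right) 103 = \left(124 + 138\right) 103 = 262 \cdot 103 = 26986$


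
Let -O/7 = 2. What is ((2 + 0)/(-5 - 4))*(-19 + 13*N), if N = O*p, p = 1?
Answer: 134/3 ≈ 44.667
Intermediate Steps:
O = -14 (O = -7*2 = -14)
N = -14 (N = -14*1 = -14)
((2 + 0)/(-5 - 4))*(-19 + 13*N) = ((2 + 0)/(-5 - 4))*(-19 + 13*(-14)) = (2/(-9))*(-19 - 182) = (2*(-⅑))*(-201) = -2/9*(-201) = 134/3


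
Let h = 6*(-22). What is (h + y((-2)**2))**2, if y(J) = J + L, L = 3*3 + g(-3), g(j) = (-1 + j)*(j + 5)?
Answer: 16129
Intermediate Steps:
h = -132
g(j) = (-1 + j)*(5 + j)
L = 1 (L = 3*3 + (-5 + (-3)**2 + 4*(-3)) = 9 + (-5 + 9 - 12) = 9 - 8 = 1)
y(J) = 1 + J (y(J) = J + 1 = 1 + J)
(h + y((-2)**2))**2 = (-132 + (1 + (-2)**2))**2 = (-132 + (1 + 4))**2 = (-132 + 5)**2 = (-127)**2 = 16129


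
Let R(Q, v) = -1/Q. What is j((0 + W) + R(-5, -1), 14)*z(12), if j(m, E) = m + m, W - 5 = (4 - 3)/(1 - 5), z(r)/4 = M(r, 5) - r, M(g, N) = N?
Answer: -1386/5 ≈ -277.20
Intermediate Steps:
z(r) = 20 - 4*r (z(r) = 4*(5 - r) = 20 - 4*r)
W = 19/4 (W = 5 + (4 - 3)/(1 - 5) = 5 + 1/(-4) = 5 + 1*(-¼) = 5 - ¼ = 19/4 ≈ 4.7500)
j(m, E) = 2*m
j((0 + W) + R(-5, -1), 14)*z(12) = (2*((0 + 19/4) - 1/(-5)))*(20 - 4*12) = (2*(19/4 - 1*(-⅕)))*(20 - 48) = (2*(19/4 + ⅕))*(-28) = (2*(99/20))*(-28) = (99/10)*(-28) = -1386/5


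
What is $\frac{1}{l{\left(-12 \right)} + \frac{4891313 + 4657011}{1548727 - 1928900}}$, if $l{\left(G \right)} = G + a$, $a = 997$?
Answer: $\frac{380173}{364922081} \approx 0.0010418$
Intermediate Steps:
$l{\left(G \right)} = 997 + G$ ($l{\left(G \right)} = G + 997 = 997 + G$)
$\frac{1}{l{\left(-12 \right)} + \frac{4891313 + 4657011}{1548727 - 1928900}} = \frac{1}{\left(997 - 12\right) + \frac{4891313 + 4657011}{1548727 - 1928900}} = \frac{1}{985 + \frac{9548324}{-380173}} = \frac{1}{985 + 9548324 \left(- \frac{1}{380173}\right)} = \frac{1}{985 - \frac{9548324}{380173}} = \frac{1}{\frac{364922081}{380173}} = \frac{380173}{364922081}$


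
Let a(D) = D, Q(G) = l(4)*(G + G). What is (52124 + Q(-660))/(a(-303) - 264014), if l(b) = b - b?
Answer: -52124/264317 ≈ -0.19720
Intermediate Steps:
l(b) = 0
Q(G) = 0 (Q(G) = 0*(G + G) = 0*(2*G) = 0)
(52124 + Q(-660))/(a(-303) - 264014) = (52124 + 0)/(-303 - 264014) = 52124/(-264317) = 52124*(-1/264317) = -52124/264317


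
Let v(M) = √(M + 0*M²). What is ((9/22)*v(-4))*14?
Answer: 126*I/11 ≈ 11.455*I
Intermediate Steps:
v(M) = √M (v(M) = √(M + 0) = √M)
((9/22)*v(-4))*14 = ((9/22)*√(-4))*14 = ((9*(1/22))*(2*I))*14 = (9*(2*I)/22)*14 = (9*I/11)*14 = 126*I/11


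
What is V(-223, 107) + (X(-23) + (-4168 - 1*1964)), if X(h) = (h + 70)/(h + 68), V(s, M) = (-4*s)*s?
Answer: -9227113/45 ≈ -2.0505e+5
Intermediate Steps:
V(s, M) = -4*s²
X(h) = (70 + h)/(68 + h)
V(-223, 107) + (X(-23) + (-4168 - 1*1964)) = -4*(-223)² + ((70 - 23)/(68 - 23) + (-4168 - 1*1964)) = -4*49729 + (47/45 + (-4168 - 1964)) = -198916 + ((1/45)*47 - 6132) = -198916 + (47/45 - 6132) = -198916 - 275893/45 = -9227113/45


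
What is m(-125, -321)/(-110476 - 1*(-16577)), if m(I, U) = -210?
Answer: 210/93899 ≈ 0.0022364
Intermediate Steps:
m(-125, -321)/(-110476 - 1*(-16577)) = -210/(-110476 - 1*(-16577)) = -210/(-110476 + 16577) = -210/(-93899) = -210*(-1/93899) = 210/93899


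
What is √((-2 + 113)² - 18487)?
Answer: I*√6166 ≈ 78.524*I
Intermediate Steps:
√((-2 + 113)² - 18487) = √(111² - 18487) = √(12321 - 18487) = √(-6166) = I*√6166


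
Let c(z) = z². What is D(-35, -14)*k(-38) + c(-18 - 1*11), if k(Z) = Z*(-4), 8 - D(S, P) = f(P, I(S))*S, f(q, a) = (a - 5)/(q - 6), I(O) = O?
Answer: 12697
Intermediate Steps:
f(q, a) = (-5 + a)/(-6 + q)
D(S, P) = 8 - S*(-5 + S)/(-6 + P) (D(S, P) = 8 - (-5 + S)/(-6 + P)*S = 8 - S*(-5 + S)/(-6 + P))
k(Z) = -4*Z
D(-35, -14)*k(-38) + c(-18 - 1*11) = ((-48 + 8*(-14) - 1*(-35)*(-5 - 35))/(-6 - 14))*(-4*(-38)) + (-18 - 1*11)² = ((-48 - 112 - 1*(-35)*(-40))/(-20))*152 + (-18 - 11)² = -(-48 - 112 - 1400)/20*152 + (-29)² = -1/20*(-1560)*152 + 841 = 78*152 + 841 = 11856 + 841 = 12697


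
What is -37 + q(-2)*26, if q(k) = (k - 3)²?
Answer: 613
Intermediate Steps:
q(k) = (-3 + k)²
-37 + q(-2)*26 = -37 + (-3 - 2)²*26 = -37 + (-5)²*26 = -37 + 25*26 = -37 + 650 = 613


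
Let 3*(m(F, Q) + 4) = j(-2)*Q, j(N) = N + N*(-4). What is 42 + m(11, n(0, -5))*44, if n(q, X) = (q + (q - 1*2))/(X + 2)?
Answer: -226/3 ≈ -75.333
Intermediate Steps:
n(q, X) = (-2 + 2*q)/(2 + X) (n(q, X) = (q + (q - 2))/(2 + X) = (q + (-2 + q))/(2 + X) = (-2 + 2*q)/(2 + X))
j(N) = -3*N (j(N) = N - 4*N = -3*N)
m(F, Q) = -4 + 2*Q (m(F, Q) = -4 + ((-3*(-2))*Q)/3 = -4 + (6*Q)/3 = -4 + 2*Q)
42 + m(11, n(0, -5))*44 = 42 + (-4 + 2*(2*(-1 + 0)/(2 - 5)))*44 = 42 + (-4 + 2*(2*(-1)/(-3)))*44 = 42 + (-4 + 2*(2*(-⅓)*(-1)))*44 = 42 + (-4 + 2*(⅔))*44 = 42 + (-4 + 4/3)*44 = 42 - 8/3*44 = 42 - 352/3 = -226/3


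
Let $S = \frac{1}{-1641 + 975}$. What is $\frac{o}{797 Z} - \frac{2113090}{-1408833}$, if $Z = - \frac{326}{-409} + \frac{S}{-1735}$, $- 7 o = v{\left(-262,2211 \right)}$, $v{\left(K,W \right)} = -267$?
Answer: $\frac{4618624142261430080}{2960790353688928383} \approx 1.5599$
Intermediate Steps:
$o = \frac{267}{7}$ ($o = \left(- \frac{1}{7}\right) \left(-267\right) = \frac{267}{7} \approx 38.143$)
$S = - \frac{1}{666}$ ($S = \frac{1}{-666} = - \frac{1}{666} \approx -0.0015015$)
$Z = \frac{376696669}{472603590}$ ($Z = - \frac{326}{-409} - \frac{1}{666 \left(-1735\right)} = \left(-326\right) \left(- \frac{1}{409}\right) - - \frac{1}{1155510} = \frac{326}{409} + \frac{1}{1155510} = \frac{376696669}{472603590} \approx 0.79707$)
$\frac{o}{797 Z} - \frac{2113090}{-1408833} = \frac{267}{7 \cdot 797 \cdot \frac{376696669}{472603590}} - \frac{2113090}{-1408833} = \frac{267}{7 \cdot \frac{300227245193}{472603590}} - - \frac{2113090}{1408833} = \frac{267}{7} \cdot \frac{472603590}{300227245193} + \frac{2113090}{1408833} = \frac{126185158530}{2101590716351} + \frac{2113090}{1408833} = \frac{4618624142261430080}{2960790353688928383}$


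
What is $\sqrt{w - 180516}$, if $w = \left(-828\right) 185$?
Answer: $8 i \sqrt{5214} \approx 577.66 i$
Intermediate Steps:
$w = -153180$
$\sqrt{w - 180516} = \sqrt{-153180 - 180516} = \sqrt{-333696} = 8 i \sqrt{5214}$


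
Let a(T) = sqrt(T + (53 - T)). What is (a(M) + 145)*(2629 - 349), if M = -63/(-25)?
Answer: 330600 + 2280*sqrt(53) ≈ 3.4720e+5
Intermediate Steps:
M = 63/25 (M = -63*(-1/25) = 63/25 ≈ 2.5200)
a(T) = sqrt(53)
(a(M) + 145)*(2629 - 349) = (sqrt(53) + 145)*(2629 - 349) = (145 + sqrt(53))*2280 = 330600 + 2280*sqrt(53)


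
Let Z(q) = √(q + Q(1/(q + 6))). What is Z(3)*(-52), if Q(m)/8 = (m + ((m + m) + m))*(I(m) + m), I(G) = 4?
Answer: -52*√1427/9 ≈ -218.26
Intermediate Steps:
Q(m) = 32*m*(4 + m) (Q(m) = 8*((m + ((m + m) + m))*(4 + m)) = 8*((m + (2*m + m))*(4 + m)) = 8*((m + 3*m)*(4 + m)) = 8*((4*m)*(4 + m)) = 8*(4*m*(4 + m)) = 32*m*(4 + m))
Z(q) = √(q + 32*(4 + 1/(6 + q))/(6 + q)) (Z(q) = √(q + 32*(4 + 1/(q + 6))/(q + 6)) = √(q + 32*(4 + 1/(6 + q))/(6 + q)))
Z(3)*(-52) = √((800 + 128*3 + 3*(6 + 3)²)/(6 + 3)²)*(-52) = √((800 + 384 + 3*9²)/9²)*(-52) = √((800 + 384 + 3*81)/81)*(-52) = √((800 + 384 + 243)/81)*(-52) = √((1/81)*1427)*(-52) = √(1427/81)*(-52) = (√1427/9)*(-52) = -52*√1427/9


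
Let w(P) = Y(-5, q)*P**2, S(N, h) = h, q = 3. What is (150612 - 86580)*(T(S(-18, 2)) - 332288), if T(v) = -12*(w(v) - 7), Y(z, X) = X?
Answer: -21280907136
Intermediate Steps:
w(P) = 3*P**2
T(v) = 84 - 36*v**2 (T(v) = -12*(3*v**2 - 7) = -12*(-7 + 3*v**2) = 84 - 36*v**2)
(150612 - 86580)*(T(S(-18, 2)) - 332288) = (150612 - 86580)*((84 - 36*2**2) - 332288) = 64032*((84 - 36*4) - 332288) = 64032*((84 - 144) - 332288) = 64032*(-60 - 332288) = 64032*(-332348) = -21280907136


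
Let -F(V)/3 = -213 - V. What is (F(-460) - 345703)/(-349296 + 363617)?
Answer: -346444/14321 ≈ -24.191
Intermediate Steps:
F(V) = 639 + 3*V (F(V) = -3*(-213 - V) = 639 + 3*V)
(F(-460) - 345703)/(-349296 + 363617) = ((639 + 3*(-460)) - 345703)/(-349296 + 363617) = ((639 - 1380) - 345703)/14321 = (-741 - 345703)*(1/14321) = -346444*1/14321 = -346444/14321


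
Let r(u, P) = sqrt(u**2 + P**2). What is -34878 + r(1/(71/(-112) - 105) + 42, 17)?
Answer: -34878 + sqrt(287252374229)/11831 ≈ -34833.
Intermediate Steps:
r(u, P) = sqrt(P**2 + u**2)
-34878 + r(1/(71/(-112) - 105) + 42, 17) = -34878 + sqrt(17**2 + (1/(71/(-112) - 105) + 42)**2) = -34878 + sqrt(289 + (1/(71*(-1/112) - 105) + 42)**2) = -34878 + sqrt(289 + (1/(-71/112 - 105) + 42)**2) = -34878 + sqrt(289 + (1/(-11831/112) + 42)**2) = -34878 + sqrt(289 + (-112/11831 + 42)**2) = -34878 + sqrt(289 + (496790/11831)**2) = -34878 + sqrt(289 + 246800304100/139972561) = -34878 + sqrt(287252374229/139972561) = -34878 + sqrt(287252374229)/11831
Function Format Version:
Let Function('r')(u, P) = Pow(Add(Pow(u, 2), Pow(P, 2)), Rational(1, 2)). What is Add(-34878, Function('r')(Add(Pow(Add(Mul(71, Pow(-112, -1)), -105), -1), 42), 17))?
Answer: Add(-34878, Mul(Rational(1, 11831), Pow(287252374229, Rational(1, 2)))) ≈ -34833.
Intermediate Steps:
Function('r')(u, P) = Pow(Add(Pow(P, 2), Pow(u, 2)), Rational(1, 2))
Add(-34878, Function('r')(Add(Pow(Add(Mul(71, Pow(-112, -1)), -105), -1), 42), 17)) = Add(-34878, Pow(Add(Pow(17, 2), Pow(Add(Pow(Add(Mul(71, Pow(-112, -1)), -105), -1), 42), 2)), Rational(1, 2))) = Add(-34878, Pow(Add(289, Pow(Add(Pow(Add(Mul(71, Rational(-1, 112)), -105), -1), 42), 2)), Rational(1, 2))) = Add(-34878, Pow(Add(289, Pow(Add(Pow(Add(Rational(-71, 112), -105), -1), 42), 2)), Rational(1, 2))) = Add(-34878, Pow(Add(289, Pow(Add(Pow(Rational(-11831, 112), -1), 42), 2)), Rational(1, 2))) = Add(-34878, Pow(Add(289, Pow(Add(Rational(-112, 11831), 42), 2)), Rational(1, 2))) = Add(-34878, Pow(Add(289, Pow(Rational(496790, 11831), 2)), Rational(1, 2))) = Add(-34878, Pow(Add(289, Rational(246800304100, 139972561)), Rational(1, 2))) = Add(-34878, Pow(Rational(287252374229, 139972561), Rational(1, 2))) = Add(-34878, Mul(Rational(1, 11831), Pow(287252374229, Rational(1, 2))))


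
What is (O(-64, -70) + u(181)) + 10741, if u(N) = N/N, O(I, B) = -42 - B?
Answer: 10770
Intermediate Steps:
u(N) = 1
(O(-64, -70) + u(181)) + 10741 = ((-42 - 1*(-70)) + 1) + 10741 = ((-42 + 70) + 1) + 10741 = (28 + 1) + 10741 = 29 + 10741 = 10770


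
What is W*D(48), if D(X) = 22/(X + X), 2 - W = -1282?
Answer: 1177/4 ≈ 294.25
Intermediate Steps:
W = 1284 (W = 2 - 1*(-1282) = 2 + 1282 = 1284)
D(X) = 11/X (D(X) = 22/((2*X)) = 22*(1/(2*X)) = 11/X)
W*D(48) = 1284*(11/48) = 1177/4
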